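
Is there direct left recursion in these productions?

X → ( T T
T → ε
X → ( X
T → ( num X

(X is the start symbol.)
No direct left recursion

X → ( T T: starts with '('
T → ε: starts with ε
X → ( X: starts with '('
T → ( num X: starts with '('

No direct left recursion found.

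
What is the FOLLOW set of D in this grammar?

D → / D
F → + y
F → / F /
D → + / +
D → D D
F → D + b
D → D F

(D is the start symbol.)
D is the start symbol, so $ ∈ FOLLOW(D).
In D → / D: D is at the end; this adds FOLLOW(D) to itself — nothing new
In D → D D: D is followed by D, add FIRST(D) \ {ε} = { '+', '/' }
In D → D D: D is at the end; this adds FOLLOW(D) to itself — nothing new
In F → D + b: D is followed by '+' b, add FIRST('+' b) \ {ε} = { '+' }
In D → D F: D is followed by F, add FIRST(F) \ {ε} = { '+', '/' }

Taking the union: FOLLOW(D) = { $, '+', '/' }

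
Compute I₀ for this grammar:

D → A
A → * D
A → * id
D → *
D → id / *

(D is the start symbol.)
First, augment the grammar with D' → D
I₀ = CLOSURE({ [D' → . D] }):
  [D' → . D] has the dot before D: add [D → . A], [D → . *], [D → . id / *]
  [D → . A] has the dot before A: add [A → . * D], [A → . * id]
No further items can be added.

I₀ = { [A → . * D], [A → . * id], [D → . *], [D → . A], [D → . id / *], [D' → . D] }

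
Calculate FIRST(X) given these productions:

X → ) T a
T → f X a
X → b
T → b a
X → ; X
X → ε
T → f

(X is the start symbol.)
{ ')', ';', 'b', ε }

From X → ) T a:
  - ')' is a terminal: add ')' and stop
From X → b:
  - b is a terminal: add 'b' and stop
From X → ; X:
  - ';' is a terminal: add ';' and stop
From X → ε:
  - ε-production, so ε ∈ FIRST(X)

Collecting: FIRST(X) = { ')', ';', 'b', ε }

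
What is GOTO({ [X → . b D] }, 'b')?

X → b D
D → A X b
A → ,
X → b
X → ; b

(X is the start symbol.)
GOTO(I, 'b') = CLOSURE({ [A → αX.β] : [A → α.Xβ] ∈ I, X = 'b' })

Items with dot before 'b', with the dot advanced:
  [X → . b D] → [X → b . D]
Closure of the advanced items:
  [X → b . D] has the dot before D: add [D → . A X b]
  [D → . A X b] has the dot before A: add [A → . ,]

GOTO = { [A → . ,], [D → . A X b], [X → b . D] }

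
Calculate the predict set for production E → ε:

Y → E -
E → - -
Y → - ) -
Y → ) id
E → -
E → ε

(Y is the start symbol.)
PREDICT(E → ε) = (FIRST(RHS) \ {ε}) ∪ (FOLLOW(E) if ε ∈ FIRST(RHS), i.e. RHS ⇒* ε)
The right-hand side is ε (FIRST(ε) = { ε }), so the predict set is FOLLOW(E) = { '-' }
PREDICT(E → ε) = { '-' }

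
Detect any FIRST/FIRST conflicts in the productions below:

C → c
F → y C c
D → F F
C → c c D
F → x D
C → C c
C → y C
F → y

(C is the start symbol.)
Yes. C → c / C → c c D on { 'c' }; C → c / C → C c on { 'c' }; C → c c D / C → C c on { 'c' }; C → C c / C → y C on { 'y' }; F → y C c / F → y on { 'y' }

A FIRST/FIRST conflict occurs when two productions N → α and N → β for the same non-terminal have FIRST(α) ∩ FIRST(β) ≠ ∅ (with ε ∈ FIRST of a nullable right-hand side, so two nullable alternatives also conflict).

FIRST sets of the non-terminals at (or reachable through a nullable prefix from) the front of some alternative:
  FIRST(C) = { 'c', 'y' }

Productions for C:
  C → c: FIRST = { 'c' }
  C → c c D: FIRST = { 'c' }
  C → C c: FIRST = { 'c', 'y' }
  C → y C: FIRST = { 'y' }
Productions for F:
  F → y C c: FIRST = { 'y' }
  F → x D: FIRST = { 'x' }
  F → y: FIRST = { 'y' }
D has only one production, so no FIRST/FIRST conflict is possible there.

Conflict for C: C → c and C → c c D
  Overlap: { 'c' }
Conflict for C: C → c and C → C c
  Overlap: { 'c' }
Conflict for C: C → c c D and C → C c
  Overlap: { 'c' }
Conflict for C: C → C c and C → y C
  Overlap: { 'y' }
Conflict for F: F → y C c and F → y
  Overlap: { 'y' }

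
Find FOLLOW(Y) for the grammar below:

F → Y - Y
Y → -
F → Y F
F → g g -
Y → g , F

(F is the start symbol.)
{ $, '-', 'g' }

In F → Y - Y: Y is followed by '-' Y, add FIRST('-' Y) \ {ε} = { '-' }
In F → Y - Y: Y is at the end, add FOLLOW(F)
In F → Y F: Y is followed by F, add FIRST(F) \ {ε} = { '-', 'g' }

The FOLLOW sets referred to above (computed the same way, to a fixed point):
  FOLLOW(F) = { $, '-', 'g' }

Taking the union: FOLLOW(Y) = { $, '-', 'g' }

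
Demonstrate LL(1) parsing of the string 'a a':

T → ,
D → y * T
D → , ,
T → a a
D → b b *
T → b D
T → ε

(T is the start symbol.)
Stack is shown with the top on the left.

Stack  Input  Action
--------------------
T $    a a $  output T → a a
a a $  a a $  match 'a'
a $    a $    match 'a'
$      $      accept

The string is accepted.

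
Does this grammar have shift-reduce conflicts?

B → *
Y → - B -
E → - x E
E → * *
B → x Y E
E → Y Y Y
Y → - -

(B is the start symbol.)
A shift-reduce conflict occurs when an LR(0) state has both:
  - a complete (reduce) item [A → α .] (dot at the end), and
  - a shift item [B → β . c γ] (dot before a terminal).

Augment with B' → B and build the canonical LR(0) collection (I0 = CLOSURE({[B' → . B]}), then GOTO on every symbol after a dot until no new states appear). It has 21 states:
  I0: { [B → . *], [B → . x Y E], [B' → . B] }  — shift
  I1: { [B → * .] }  — reduce
  I2: { [B' → B .] }  — accept
  I3: { [B → x . Y E], [Y → . - -], [Y → . - B -] }  — shift
  I4: { [B → . *], [B → . x Y E], [Y → - . -], [Y → - . B -] }  — shift
  I5: { [B → x Y . E], [E → . * *], [E → . - x E], [E → . Y Y Y], [Y → . - -], [Y → . - B -] }  — shift
  I6: { [E → * . *] }  — shift
  I7: { [B → . *], [B → . x Y E], [E → - . x E], [Y → - . -], [Y → - . B -] }  — shift
  I8: { [B → x Y E .] }  — reduce
  I9: { [E → Y . Y Y], [Y → . - -], [Y → . - B -] }  — shift
  I10: { [E → Y Y . Y], [Y → . - -], [Y → . - B -] }  — shift
  I11: { [E → Y Y Y .] }  — reduce
  I12: { [Y → - - .] }  — reduce
  I13: { [Y → - B . -] }  — shift
  I14: { [B → x . Y E], [E → - x . E], [E → . * *], [E → . - x E], [E → . Y Y Y], [Y → . - -], [Y → . - B -] }  — shift
  I15: { [E → - x E .] }  — reduce
  I16: { [B → x Y . E], [E → . * *], [E → . - x E], [E → . Y Y Y], [E → Y . Y Y], [Y → . - -], [Y → . - B -] }  — shift
  I17: { [E → Y . Y Y], [E → Y Y . Y], [Y → . - -], [Y → . - B -] }  — shift
  I18: { [E → Y Y . Y], [E → Y Y Y .], [Y → . - -], [Y → . - B -] }  — shift, reduce
  I19: { [Y → - B - .] }  — reduce
  I20: { [E → * * .] }  — reduce

I18 contains reduce item [E → Y Y Y .] and shift items [Y → . - -], [Y → . - B -] — shift-reduce conflict.

Answer: Yes — I18: [E → Y Y Y .] vs [Y → . - -]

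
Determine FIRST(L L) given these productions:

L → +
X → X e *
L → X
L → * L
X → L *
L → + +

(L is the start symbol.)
FIRST sets of the non-terminals involved (from the grammar, by fixed-point iteration):
  FIRST(L) = { '*', '+' }

To compute FIRST(L L), process the symbols left to right:
Symbol L is a non-terminal. Add FIRST(L) \ {ε} = { '*', '+' }
L is not nullable (ε ∉ FIRST(L)), so stop here.
FIRST(L L) = { '*', '+' }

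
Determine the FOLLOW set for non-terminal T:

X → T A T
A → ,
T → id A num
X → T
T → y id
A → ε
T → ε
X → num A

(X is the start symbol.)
{ $, ',', 'id', 'y' }

To compute FOLLOW(T), find every occurrence of T on a right-hand side N → α T β: add FIRST(β) \ {ε}, and if β is empty or nullable also add FOLLOW(N). Iterate to a fixed point.

In X → T A T: T is followed by A T, add FIRST(A T) \ {ε} = { ',', 'id', 'y' }
  A T is nullable, so also add FOLLOW(X)
In X → T A T: T is at the end, add FOLLOW(X)
In X → T: T is at the end, add FOLLOW(X)

The FOLLOW sets referred to above (computed the same way, to a fixed point):
  FOLLOW(X) = { $ }

Taking the union: FOLLOW(T) = { $, ',', 'id', 'y' }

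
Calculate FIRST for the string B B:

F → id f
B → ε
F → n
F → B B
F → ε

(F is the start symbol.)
FIRST sets of the non-terminals involved (from the grammar, by fixed-point iteration):
  FIRST(B) = { ε }

To compute FIRST(B B), process the symbols left to right:
Symbol B is a non-terminal. Add FIRST(B) \ {ε} = { }
B is nullable (ε ∈ FIRST(B)), continue to the next symbol.
Symbol B is a non-terminal. Add FIRST(B) \ {ε} = { }
B is nullable (ε ∈ FIRST(B)), continue to the next symbol.
All symbols are nullable, so ε is in the result.
FIRST(B B) = { ε }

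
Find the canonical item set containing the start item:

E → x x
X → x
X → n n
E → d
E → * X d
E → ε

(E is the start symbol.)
First, augment the grammar with E' → E
I₀ = CLOSURE({ [E' → . E] }):
  [E' → . E] has the dot before E: add [E → . x x], [E → . d], [E → . * X d], [E → .]
No further items can be added.

I₀ = { [E → . * X d], [E → . d], [E → . x x], [E → .], [E' → . E] }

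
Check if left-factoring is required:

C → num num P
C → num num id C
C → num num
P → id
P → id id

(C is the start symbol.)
Yes, C has productions with common prefix 'num num'; P has productions with common prefix 'id'

Left-factoring is needed when two productions for the same non-terminal
share a common prefix on the right-hand side.

Productions for C:
  C → num num P
  C → num num id C
  C → num num
Productions for P:
  P → id
  P → id id

Found common prefix 'num num' in productions for C
Found common prefix 'id' in productions for P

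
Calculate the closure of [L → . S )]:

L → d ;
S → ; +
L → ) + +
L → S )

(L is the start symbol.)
{ [L → . S )], [S → . ; +] }

To compute CLOSURE, for each item [A → α.Bβ] where B is a non-terminal, add [B → .γ] for all productions B → γ; repeat for the newly added items until nothing changes.

Start with: [L → . S )]
  [L → . S )] has the dot before S: add [S → . ; +]
No further items can be added.

CLOSURE = { [L → . S )], [S → . ; +] }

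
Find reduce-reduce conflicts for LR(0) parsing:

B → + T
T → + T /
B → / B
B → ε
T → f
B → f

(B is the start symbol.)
A reduce-reduce conflict occurs when an LR(0) state has two complete items [A → α .] and [B → β .] — both call for a reduction, and with no lookahead the parser cannot choose between them.

Augment with B' → B and build the canonical LR(0) collection (I0 = CLOSURE({[B' → . B]}), then GOTO on every symbol after a dot until no new states appear). It has 11 states:
  I0: { [B → . + T], [B → . / B], [B → . f], [B → .], [B' → . B] }  — shift, reduce
  I1: { [B → + . T], [T → . + T /], [T → . f] }  — shift
  I2: { [B → . + T], [B → . / B], [B → . f], [B → .], [B → / . B] }  — shift, reduce
  I3: { [B' → B .] }  — accept
  I4: { [B → f .] }  — reduce
  I5: { [B → / B .] }  — reduce
  I6: { [T → + . T /], [T → . + T /], [T → . f] }  — shift
  I7: { [B → + T .] }  — reduce
  I8: { [T → f .] }  — reduce
  I9: { [T → + T . /] }  — shift
  I10: { [T → + T / .] }  — reduce

No state contains more than one complete item.

Answer: No reduce-reduce conflicts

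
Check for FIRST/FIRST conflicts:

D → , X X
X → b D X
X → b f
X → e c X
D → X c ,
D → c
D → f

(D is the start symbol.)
Yes. X → b D X / X → b f on { 'b' }

FIRST sets of the non-terminals at (or reachable through a nullable prefix from) the front of some alternative:
  FIRST(X) = { 'b', 'e' }

Productions for D:
  D → , X X: FIRST = { ',' }
  D → X c ,: FIRST = { 'b', 'e' }
  D → c: FIRST = { 'c' }
  D → f: FIRST = { 'f' }
Productions for X:
  X → b D X: FIRST = { 'b' }
  X → b f: FIRST = { 'b' }
  X → e c X: FIRST = { 'e' }

Conflict for X: X → b D X and X → b f
  Overlap: { 'b' }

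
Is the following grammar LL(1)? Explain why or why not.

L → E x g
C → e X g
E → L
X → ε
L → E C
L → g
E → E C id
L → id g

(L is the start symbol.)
A grammar is LL(1) if for each non-terminal N with multiple productions, the predict sets of those productions are pairwise disjoint, where PREDICT(N → α) = (FIRST(α) \ {ε}) ∪ (FOLLOW(N) if α ⇒* ε).

Relevant sets:
  FIRST(E) = { 'g', 'id' }
  FIRST(L) = { 'g', 'id' }

For L:
  PREDICT(L → E x g) = { 'g', 'id' }
  PREDICT(L → E C) = { 'g', 'id' }
  PREDICT(L → g) = { 'g' }
  PREDICT(L → id g) = { 'id' }
For E:
  PREDICT(E → L) = { 'g', 'id' }
  PREDICT(E → E C id) = { 'g', 'id' }
C, X have a single production, so nothing to check there.

Conflict found: Predict set conflict for L: { 'g', 'id' }
The grammar is NOT LL(1).

Answer: No. Predict set conflict for L: { 'g', 'id' }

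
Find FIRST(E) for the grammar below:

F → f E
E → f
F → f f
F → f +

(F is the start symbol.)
{ 'f' }

From E → f:
  - f is a terminal: add 'f' and stop

Collecting: FIRST(E) = { 'f' }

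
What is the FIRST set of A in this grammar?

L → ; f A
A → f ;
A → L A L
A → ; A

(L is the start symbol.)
To compute FIRST(A), examine every production with A on the left-hand side, reading each right-hand side left to right until a non-nullable symbol is reached.

FIRST sets of the other non-terminals involved (by the same procedure, iterated to a fixed point):
  FIRST(L) = { ';' }

From A → f ;:
  - f is a terminal: add 'f' and stop
From A → L A L:
  - L is a non-terminal: add FIRST(L) \ {ε} = { ';' }
    L is not nullable, so stop
From A → ; A:
  - ';' is a terminal: add ';' and stop

Collecting: FIRST(A) = { ';', 'f' }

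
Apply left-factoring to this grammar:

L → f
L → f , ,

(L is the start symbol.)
Left-factoring transforms A → αβ₁ | αβ₂ into A → αA' and A' → β₁ | β₂
(α is the longest common prefix among the alternatives). Repeat until
no nonterminal has two alternatives with a common prefix.

Round 1: L has alternatives sharing prefix 'f'. Introduce L': L → f L'
  Add: L' → ε
  Add: L' → , ,

No remaining common prefixes — done.

Resulting grammar:
L → f L'
L' → ε
L' → , ,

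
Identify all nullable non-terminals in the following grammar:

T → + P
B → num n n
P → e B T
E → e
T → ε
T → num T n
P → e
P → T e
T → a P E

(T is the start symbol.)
A non-terminal is nullable if it can derive ε (the empty string): either it has an ε-production, or it has a production whose right-hand side consists entirely of nullable non-terminals.

ε-productions: T → ε
So T is immediately nullable.
No further non-terminal can be added: every production for the remaining non-terminals contains a terminal or a non-nullable non-terminal.
Nullable = { 'T' }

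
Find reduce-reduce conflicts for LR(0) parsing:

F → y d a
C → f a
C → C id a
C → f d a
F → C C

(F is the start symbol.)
A reduce-reduce conflict occurs when an LR(0) state has two complete items [A → α .] and [B → β .] — both call for a reduction, and with no lookahead the parser cannot choose between them.

Augment with F' → F and build the canonical LR(0) collection (I0 = CLOSURE({[F' → . F]}), then GOTO on every symbol after a dot until no new states appear). It has 13 states:
  I0: { [C → . C id a], [C → . f a], [C → . f d a], [F → . C C], [F → . y d a], [F' → . F] }  — shift
  I1: { [C → . C id a], [C → . f a], [C → . f d a], [C → C . id a], [F → C . C] }  — shift
  I2: { [F' → F .] }  — accept
  I3: { [C → f . a], [C → f . d a] }  — shift
  I4: { [F → y . d a] }  — shift
  I5: { [F → y d . a] }  — shift
  I6: { [F → y d a .] }  — reduce
  I7: { [C → f a .] }  — reduce
  I8: { [C → f d . a] }  — shift
  I9: { [C → f d a .] }  — reduce
  I10: { [C → C . id a], [F → C C .] }  — shift, reduce
  I11: { [C → C id . a] }  — shift
  I12: { [C → C id a .] }  — reduce

No state contains more than one complete item.

Answer: No reduce-reduce conflicts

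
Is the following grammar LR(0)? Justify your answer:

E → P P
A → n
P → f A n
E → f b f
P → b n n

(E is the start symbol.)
A grammar is LR(0) if no state in the canonical LR(0) collection has:
  - both a shift item (dot before a terminal) and a complete item (shift-reduce conflict), or
  - two or more complete items (reduce-reduce conflict; the accept item [E' → E .] counts as a complete item here).

Augment with E' → E and build the canonical LR(0) collection (I0 = CLOSURE({[E' → . E]}), then GOTO on every symbol after a dot until no new states appear). It has 14 states:
  I0: { [E → . P P], [E → . f b f], [E' → . E], [P → . b n n], [P → . f A n] }  — shift
  I1: { [E' → E .] }  — accept
  I2: { [E → P . P], [P → . b n n], [P → . f A n] }  — shift
  I3: { [P → b . n n] }  — shift
  I4: { [A → . n], [E → f . b f], [P → f . A n] }  — shift
  I5: { [P → f A . n] }  — shift
  I6: { [E → f b . f] }  — shift
  I7: { [A → n .] }  — reduce
  I8: { [E → f b f .] }  — reduce
  I9: { [P → f A n .] }  — reduce
  I10: { [P → b n . n] }  — shift
  I11: { [P → b n n .] }  — reduce
  I12: { [E → P P .] }  — reduce
  I13: { [A → . n], [P → f . A n] }  — shift

Every state is either a pure shift/goto state or contains exactly one complete item and nothing to shift — no conflicts. The grammar is LR(0).

Answer: Yes, the grammar is LR(0)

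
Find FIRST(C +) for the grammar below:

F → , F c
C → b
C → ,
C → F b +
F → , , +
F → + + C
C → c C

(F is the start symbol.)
{ '+', ',', 'b', 'c' }

FIRST sets of the non-terminals involved (from the grammar, by fixed-point iteration):
  FIRST(C) = { '+', ',', 'b', 'c' }

To compute FIRST(C +), process the symbols left to right:
Symbol C is a non-terminal. Add FIRST(C) \ {ε} = { '+', ',', 'b', 'c' }
C is not nullable (ε ∉ FIRST(C)), so stop here.
FIRST(C +) = { '+', ',', 'b', 'c' }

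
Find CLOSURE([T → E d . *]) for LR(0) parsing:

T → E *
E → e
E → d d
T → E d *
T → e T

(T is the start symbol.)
{ [T → E d . *] }

Start with: [T → E d . *]
The dot precedes the terminal '*', so nothing is added.

CLOSURE = { [T → E d . *] }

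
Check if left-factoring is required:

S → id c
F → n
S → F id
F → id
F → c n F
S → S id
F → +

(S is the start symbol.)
Left-factoring is needed when two productions for the same non-terminal
share a common prefix on the right-hand side.

Productions for S:
  S → id c
  S → F id
  S → S id
Productions for F:
  F → n
  F → id
  F → c n F
  F → +

No common prefixes found.

Answer: No, left-factoring is not needed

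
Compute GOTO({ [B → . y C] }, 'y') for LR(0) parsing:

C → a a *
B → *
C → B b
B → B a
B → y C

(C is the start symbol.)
GOTO(I, 'y') = CLOSURE({ [A → αX.β] : [A → α.Xβ] ∈ I, X = 'y' })

Items with dot before 'y', with the dot advanced:
  [B → . y C] → [B → y . C]
Closure of the advanced items:
  [B → y . C] has the dot before C: add [C → . a a *], [C → . B b]
  [C → . B b] has the dot before B: add [B → . *], [B → . B a], [B → . y C]

GOTO = { [B → . *], [B → . B a], [B → . y C], [B → y . C], [C → . B b], [C → . a a *] }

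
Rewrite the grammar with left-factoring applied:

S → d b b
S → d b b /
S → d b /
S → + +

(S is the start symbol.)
Left-factoring transforms A → αβ₁ | αβ₂ into A → αA' and A' → β₁ | β₂
(α is the longest common prefix among the alternatives). Repeat until
no nonterminal has two alternatives with a common prefix.

Round 1: S has alternatives sharing prefix 'd b'. Introduce S': S → d b S'
  Add: S' → b
  Add: S' → b /
  Add: S' → /

Round 2: S' has alternatives sharing prefix 'b'. Introduce S'': S' → b S''
  Add: S'' → ε
  Add: S'' → /

No remaining common prefixes — done.

Resulting grammar:
S → d b S'
S' → b S''
S'' → ε
S'' → /
S' → /
S → + +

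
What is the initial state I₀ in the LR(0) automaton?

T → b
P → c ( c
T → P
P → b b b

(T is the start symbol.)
First, augment the grammar with T' → T
I₀ = CLOSURE({ [T' → . T] }):
  [T' → . T] has the dot before T: add [T → . b], [T → . P]
  [T → . P] has the dot before P: add [P → . c ( c], [P → . b b b]
No further items can be added.

I₀ = { [P → . b b b], [P → . c ( c], [T → . P], [T → . b], [T' → . T] }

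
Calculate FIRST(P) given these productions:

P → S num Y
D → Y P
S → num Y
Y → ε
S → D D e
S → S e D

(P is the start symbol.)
{ 'num' }

To compute FIRST(P), examine every production with P on the left-hand side, reading each right-hand side left to right until a non-nullable symbol is reached.

FIRST sets of the other non-terminals involved (by the same procedure, iterated to a fixed point):
  FIRST(S) = { 'num' }

From P → S num Y:
  - S is a non-terminal: add FIRST(S) \ {ε} = { 'num' }
    S is not nullable, so stop

Collecting: FIRST(P) = { 'num' }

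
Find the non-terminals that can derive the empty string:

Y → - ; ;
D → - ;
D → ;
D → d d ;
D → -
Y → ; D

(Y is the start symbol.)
None

A non-terminal is nullable if it can derive ε (the empty string): either it has an ε-production, or it has a production whose right-hand side consists entirely of nullable non-terminals.

There are no ε-productions, so no non-terminal can derive ε.
No non-terminals are nullable.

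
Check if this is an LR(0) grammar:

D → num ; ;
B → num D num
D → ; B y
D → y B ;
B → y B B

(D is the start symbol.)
Augment with D' → D and build the canonical LR(0) collection (I0 = CLOSURE({[D' → . D]}), then GOTO on every symbol after a dot until no new states appear). It has 17 states:
  I0: { [D → . ; B y], [D → . num ; ;], [D → . y B ;], [D' → . D] }  — shift
  I1: { [B → . num D num], [B → . y B B], [D → ; . B y] }  — shift
  I2: { [D' → D .] }  — accept
  I3: { [D → num . ; ;] }  — shift
  I4: { [B → . num D num], [B → . y B B], [D → y . B ;] }  — shift
  I5: { [D → y B . ;] }  — shift
  I6: { [B → num . D num], [D → . ; B y], [D → . num ; ;], [D → . y B ;] }  — shift
  I7: { [B → . num D num], [B → . y B B], [B → y . B B] }  — shift
  I8: { [B → . num D num], [B → . y B B], [B → y B . B] }  — shift
  I9: { [B → y B B .] }  — reduce
  I10: { [B → num D . num] }  — shift
  I11: { [B → num D num .] }  — reduce
  I12: { [D → y B ; .] }  — reduce
  I13: { [D → num ; . ;] }  — shift
  I14: { [D → num ; ; .] }  — reduce
  I15: { [D → ; B . y] }  — shift
  I16: { [D → ; B y .] }  — reduce

Every state is either a pure shift/goto state or contains exactly one complete item and nothing to shift — no conflicts. The grammar is LR(0).

Answer: Yes, the grammar is LR(0)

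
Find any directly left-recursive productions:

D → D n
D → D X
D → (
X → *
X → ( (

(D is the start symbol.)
D → D n: LEFT RECURSIVE (starts with D)
D → D X: LEFT RECURSIVE (starts with D)
D → (: starts with '('
X → *: starts with '*'
X → ( (: starts with '('

The grammar has direct left recursion on: D.

Answer: Yes, D is left-recursive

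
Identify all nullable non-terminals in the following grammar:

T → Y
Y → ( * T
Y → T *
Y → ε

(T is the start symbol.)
{ 'T', 'Y' }

A non-terminal is nullable if it can derive ε (the empty string): either it has an ε-production, or it has a production whose right-hand side consists entirely of nullable non-terminals.

ε-productions: Y → ε
So Y is immediately nullable.
T → Y: every symbol on the right is nullable, so T is nullable too.
Every non-terminal is now nullable.
Nullable = { 'T', 'Y' }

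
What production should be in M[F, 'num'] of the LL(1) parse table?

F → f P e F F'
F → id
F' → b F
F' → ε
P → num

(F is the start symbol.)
To find M[F, 'num'], we find productions for F where 'num' is in the predict set (PREDICT(N → α) = (FIRST(α) \ {ε}) ∪ (FOLLOW(N) if α ⇒* ε)).

F → f P e F F': PREDICT = { 'f' }
F → id: PREDICT = { 'id' }

M[F, 'num'] is empty (no production applies)

Answer: Empty (error entry)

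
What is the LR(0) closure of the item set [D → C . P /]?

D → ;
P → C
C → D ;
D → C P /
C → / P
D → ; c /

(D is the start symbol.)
{ [C → . / P], [C → . D ;], [D → . ; c /], [D → . ;], [D → . C P /], [D → C . P /], [P → . C] }

To compute CLOSURE, for each item [A → α.Bβ] where B is a non-terminal, add [B → .γ] for all productions B → γ; repeat for the newly added items until nothing changes.

Start with: [D → C . P /]
  [D → C . P /] has the dot before P: add [P → . C]
  [P → . C] has the dot before C: add [C → . D ;], [C → . / P]
  [C → . D ;] has the dot before D: add [D → . ;], [D → . C P /], [D → . ; c /]
No further items can be added.

CLOSURE = { [C → . / P], [C → . D ;], [D → . ; c /], [D → . ;], [D → . C P /], [D → C . P /], [P → . C] }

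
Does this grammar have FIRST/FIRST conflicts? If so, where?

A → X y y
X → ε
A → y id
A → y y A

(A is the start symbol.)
A FIRST/FIRST conflict occurs when two productions N → α and N → β for the same non-terminal have FIRST(α) ∩ FIRST(β) ≠ ∅ (with ε ∈ FIRST of a nullable right-hand side, so two nullable alternatives also conflict).

FIRST sets of the non-terminals at (or reachable through a nullable prefix from) the front of some alternative:
  FIRST(X) = { ε }

Productions for A:
  A → X y y: FIRST = { 'y' }
  A → y id: FIRST = { 'y' }
  A → y y A: FIRST = { 'y' }
X has only one production, so no FIRST/FIRST conflict is possible there.

Conflict for A: A → X y y and A → y id
  Overlap: { 'y' }
Conflict for A: A → X y y and A → y y A
  Overlap: { 'y' }
Conflict for A: A → y id and A → y y A
  Overlap: { 'y' }

Answer: Yes. A → X y y / A → y id on { 'y' }; A → X y y / A → y y A on { 'y' }; A → y id / A → y y A on { 'y' }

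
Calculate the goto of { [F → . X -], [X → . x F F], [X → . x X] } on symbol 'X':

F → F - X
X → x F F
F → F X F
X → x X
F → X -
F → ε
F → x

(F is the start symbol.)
GOTO(I, 'X') = CLOSURE({ [A → αX.β] : [A → α.Xβ] ∈ I, X = 'X' })

Items with dot before 'X', with the dot advanced:
  [F → . X -] → [F → X . -]
Closure adds nothing (no advanced item has the dot before a non-terminal).

GOTO = { [F → X . -] }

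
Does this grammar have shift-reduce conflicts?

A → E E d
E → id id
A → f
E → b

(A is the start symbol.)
No shift-reduce conflicts

Augment with A' → A and build the canonical LR(0) collection (I0 = CLOSURE({[A' → . A]}), then GOTO on every symbol after a dot until no new states appear). It has 9 states:
  I0: { [A → . E E d], [A → . f], [A' → . A], [E → . b], [E → . id id] }  — shift
  I1: { [A' → A .] }  — accept
  I2: { [A → E . E d], [E → . b], [E → . id id] }  — shift
  I3: { [E → b .] }  — reduce
  I4: { [A → f .] }  — reduce
  I5: { [E → id . id] }  — shift
  I6: { [E → id id .] }  — reduce
  I7: { [A → E E . d] }  — shift
  I8: { [A → E E d .] }  — reduce

No state contains both a complete item and a shift item.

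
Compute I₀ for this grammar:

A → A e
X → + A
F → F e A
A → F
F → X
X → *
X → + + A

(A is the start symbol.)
{ [A → . A e], [A → . F], [A' → . A], [F → . F e A], [F → . X], [X → . *], [X → . + + A], [X → . + A] }

First, augment the grammar with A' → A
I₀ = CLOSURE({ [A' → . A] }):
  [A' → . A] has the dot before A: add [A → . A e], [A → . F]
  [A → . F] has the dot before F: add [F → . F e A], [F → . X]
  [F → . X] has the dot before X: add [X → . + A], [X → . *], [X → . + + A]
No further items can be added.

I₀ = { [A → . A e], [A → . F], [A' → . A], [F → . F e A], [F → . X], [X → . *], [X → . + + A], [X → . + A] }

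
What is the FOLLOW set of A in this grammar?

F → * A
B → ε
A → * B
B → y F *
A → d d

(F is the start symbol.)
{ $, '*' }

To compute FOLLOW(A), find every occurrence of A on a right-hand side N → α A β: add FIRST(β) \ {ε}, and if β is empty or nullable also add FOLLOW(N). Iterate to a fixed point.

In F → * A: A is at the end, add FOLLOW(F)

The FOLLOW sets referred to above (computed the same way, to a fixed point):
  FOLLOW(F) = { $, '*' }

Taking the union: FOLLOW(A) = { $, '*' }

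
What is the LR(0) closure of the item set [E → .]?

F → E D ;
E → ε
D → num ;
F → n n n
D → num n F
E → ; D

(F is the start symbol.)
{ [E → .] }

Start with: [E → .]
The dot is at the end, so nothing is added.

CLOSURE = { [E → .] }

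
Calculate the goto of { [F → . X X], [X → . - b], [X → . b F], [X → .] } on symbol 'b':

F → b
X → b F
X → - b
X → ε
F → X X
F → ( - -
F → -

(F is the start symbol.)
GOTO(I, 'b') = CLOSURE({ [A → αX.β] : [A → α.Xβ] ∈ I, X = 'b' })

Items with dot before 'b', with the dot advanced:
  [X → . b F] → [X → b . F]
Closure of the advanced items:
  [X → b . F] has the dot before F: add [F → . b], [F → . X X], [F → . ( - -], [F → . -]
  [F → . X X] has the dot before X: add [X → . b F], [X → . - b], [X → .]

GOTO = { [F → . ( - -], [F → . -], [F → . X X], [F → . b], [X → . - b], [X → . b F], [X → .], [X → b . F] }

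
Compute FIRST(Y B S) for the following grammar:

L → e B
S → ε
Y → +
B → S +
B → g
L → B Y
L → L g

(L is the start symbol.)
{ '+' }

FIRST sets of the non-terminals involved (from the grammar, by fixed-point iteration):
  FIRST(Y) = { '+' }

To compute FIRST(Y B S), process the symbols left to right:
Symbol Y is a non-terminal. Add FIRST(Y) \ {ε} = { '+' }
Y is not nullable (ε ∉ FIRST(Y)), so stop here.
FIRST(Y B S) = { '+' }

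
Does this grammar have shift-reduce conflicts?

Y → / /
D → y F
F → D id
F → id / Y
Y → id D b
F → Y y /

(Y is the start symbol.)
Augment with Y' → Y and build the canonical LR(0) collection (I0 = CLOSURE({[Y' → . Y]}), then GOTO on every symbol after a dot until no new states appear). It has 17 states:
  I0: { [Y → . / /], [Y → . id D b], [Y' → . Y] }  — shift
  I1: { [Y → / . /] }  — shift
  I2: { [Y' → Y .] }  — accept
  I3: { [D → . y F], [Y → id . D b] }  — shift
  I4: { [Y → id D . b] }  — shift
  I5: { [D → . y F], [D → y . F], [F → . D id], [F → . Y y /], [F → . id / Y], [Y → . / /], [Y → . id D b] }  — shift
  I6: { [F → D . id] }  — shift
  I7: { [D → y F .] }  — reduce
  I8: { [F → Y . y /] }  — shift
  I9: { [D → . y F], [F → id . / Y], [Y → id . D b] }  — shift
  I10: { [F → id / . Y], [Y → . / /], [Y → . id D b] }  — shift
  I11: { [F → id / Y .] }  — reduce
  I12: { [F → Y y . /] }  — shift
  I13: { [F → Y y / .] }  — reduce
  I14: { [F → D id .] }  — reduce
  I15: { [Y → id D b .] }  — reduce
  I16: { [Y → / / .] }  — reduce

No state contains both a complete item and a shift item.

Answer: No shift-reduce conflicts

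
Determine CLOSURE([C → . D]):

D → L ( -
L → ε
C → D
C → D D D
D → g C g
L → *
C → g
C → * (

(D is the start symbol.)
To compute CLOSURE, for each item [A → α.Bβ] where B is a non-terminal, add [B → .γ] for all productions B → γ; repeat for the newly added items until nothing changes.

Start with: [C → . D]
  [C → . D] has the dot before D: add [D → . L ( -], [D → . g C g]
  [D → . L ( -] has the dot before L: add [L → .], [L → . *]
No further items can be added.

CLOSURE = { [C → . D], [D → . L ( -], [D → . g C g], [L → . *], [L → .] }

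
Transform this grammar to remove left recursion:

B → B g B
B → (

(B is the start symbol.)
B → ( B'
B' → g B B'
B' → ε

B is directly left-recursive. The standard transformation for
  A → A α₁ | ... | A α_m | β₁ | ... | β_n
is
  A  → β₁ A' | ... | β_n A'
  A' → α₁ A' | ... | α_m A' | ε

B → ( becomes B → ( B'
B → B g B becomes B' → g B B'
Add B' → ε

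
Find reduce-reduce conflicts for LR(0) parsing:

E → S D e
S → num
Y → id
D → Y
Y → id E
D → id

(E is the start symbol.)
Augment with E' → E and build the canonical LR(0) collection (I0 = CLOSURE({[E' → . E]}), then GOTO on every symbol after a dot until no new states appear). It has 9 states:
  I0: { [E → . S D e], [E' → . E], [S → . num] }  — shift
  I1: { [E' → E .] }  — accept
  I2: { [D → . Y], [D → . id], [E → S . D e], [Y → . id E], [Y → . id] }  — shift
  I3: { [S → num .] }  — reduce
  I4: { [E → S D . e] }  — shift
  I5: { [D → Y .] }  — reduce
  I6: { [D → id .], [E → . S D e], [S → . num], [Y → id . E], [Y → id .] }  — shift, 2 reduces
  I7: { [Y → id E .] }  — reduce
  I8: { [E → S D e .] }  — reduce

I6 contains complete items [D → id .], [Y → id .] — reduce-reduce conflict.

Answer: Yes — I6: [D → id .] vs [Y → id .]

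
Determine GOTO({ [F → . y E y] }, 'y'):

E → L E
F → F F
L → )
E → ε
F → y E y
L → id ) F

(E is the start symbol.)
GOTO(I, 'y') = CLOSURE({ [A → αX.β] : [A → α.Xβ] ∈ I, X = 'y' })

Items with dot before 'y', with the dot advanced:
  [F → . y E y] → [F → y . E y]
Closure of the advanced items:
  [F → y . E y] has the dot before E: add [E → . L E], [E → .]
  [E → . L E] has the dot before L: add [L → . )], [L → . id ) F]

GOTO = { [E → . L E], [E → .], [F → y . E y], [L → . )], [L → . id ) F] }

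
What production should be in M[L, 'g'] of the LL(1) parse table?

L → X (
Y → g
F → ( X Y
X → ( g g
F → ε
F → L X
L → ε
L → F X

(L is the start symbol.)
To find M[L, 'g'], we find productions for L where 'g' is in the predict set (PREDICT(N → α) = (FIRST(α) \ {ε}) ∪ (FOLLOW(N) if α ⇒* ε)).

Relevant sets:
  FIRST(X) = { '(' }
  FIRST(F) = { '(', ε }
  FOLLOW(L) = { $, '(' }

L → X (: PREDICT = { '(' }
L → ε: PREDICT = { $, '(' }
L → F X: PREDICT = { '(' }

M[L, 'g'] is empty (no production applies)

Answer: Empty (error entry)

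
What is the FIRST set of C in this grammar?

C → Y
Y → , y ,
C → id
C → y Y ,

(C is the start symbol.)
{ ',', 'id', 'y' }

FIRST sets of the other non-terminals involved (by the same procedure, iterated to a fixed point):
  FIRST(Y) = { ',' }

From C → Y:
  - Y is a non-terminal: add FIRST(Y) \ {ε} = { ',' }
    Y is not nullable, so stop
From C → id:
  - id is a terminal: add 'id' and stop
From C → y Y ,:
  - y is a terminal: add 'y' and stop

Collecting: FIRST(C) = { ',', 'id', 'y' }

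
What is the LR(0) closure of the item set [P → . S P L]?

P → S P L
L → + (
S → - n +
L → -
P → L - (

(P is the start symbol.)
To compute CLOSURE, for each item [A → α.Bβ] where B is a non-terminal, add [B → .γ] for all productions B → γ; repeat for the newly added items until nothing changes.

Start with: [P → . S P L]
  [P → . S P L] has the dot before S: add [S → . - n +]
No further items can be added.

CLOSURE = { [P → . S P L], [S → . - n +] }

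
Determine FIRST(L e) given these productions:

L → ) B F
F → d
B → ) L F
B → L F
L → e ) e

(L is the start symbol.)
FIRST sets of the non-terminals involved (from the grammar, by fixed-point iteration):
  FIRST(L) = { ')', 'e' }

To compute FIRST(L e), process the symbols left to right:
Symbol L is a non-terminal. Add FIRST(L) \ {ε} = { ')', 'e' }
L is not nullable (ε ∉ FIRST(L)), so stop here.
FIRST(L e) = { ')', 'e' }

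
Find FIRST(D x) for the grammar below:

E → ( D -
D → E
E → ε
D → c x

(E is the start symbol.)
{ '(', 'c', 'x' }

FIRST sets of the non-terminals involved (from the grammar, by fixed-point iteration):
  FIRST(D) = { '(', 'c', ε }

To compute FIRST(D x), process the symbols left to right:
Symbol D is a non-terminal. Add FIRST(D) \ {ε} = { '(', 'c' }
D is nullable (ε ∈ FIRST(D)), continue to the next symbol.
Symbol x is a terminal. Add 'x' and stop.
FIRST(D x) = { '(', 'c', 'x' }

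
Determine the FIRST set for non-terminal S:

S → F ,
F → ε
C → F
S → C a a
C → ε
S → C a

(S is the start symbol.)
To compute FIRST(S), examine every production with S on the left-hand side, reading each right-hand side left to right until a non-nullable symbol is reached.

FIRST sets of the other non-terminals involved (by the same procedure, iterated to a fixed point):
  FIRST(F) = { ε }
  FIRST(C) = { ε }

From S → F ,:
  - F is a non-terminal: add FIRST(F) \ {ε} = { }
    F is nullable, so continue to the next symbol
  - ',' is a terminal: add ',' and stop
From S → C a a:
  - C is a non-terminal: add FIRST(C) \ {ε} = { }
    C is nullable, so continue to the next symbol
  - a is a terminal: add 'a' and stop
From S → C a:
  - C is a non-terminal: add FIRST(C) \ {ε} = { }
    C is nullable, so continue to the next symbol
  - a is a terminal: add 'a' and stop

Collecting: FIRST(S) = { ',', 'a' }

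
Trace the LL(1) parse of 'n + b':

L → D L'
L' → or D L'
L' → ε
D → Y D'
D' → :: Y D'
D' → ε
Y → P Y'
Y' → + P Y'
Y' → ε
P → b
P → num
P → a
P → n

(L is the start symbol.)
LL(1) parsing maintains a stack (initially the start symbol over $) and the input. At each step: if the stack top is a terminal, match it against the current input token; if it is a non-terminal N, replace it with the RHS of M[N, lookahead] (the unique production whose predict set contains the lookahead).

Stack is shown with the top on the left.

Stack           Input    Action
-------------------------------
L $             n + b $  output L → D L'
D L' $          n + b $  output D → Y D'
Y D' L' $       n + b $  output Y → P Y'
P Y' D' L' $    n + b $  output P → n
n Y' D' L' $    n + b $  match 'n'
Y' D' L' $      + b $    output Y' → + P Y'
+ P Y' D' L' $  + b $    match '+'
P Y' D' L' $    b $      output P → b
b Y' D' L' $    b $      match 'b'
Y' D' L' $      $        output Y' → ε
D' L' $         $        output D' → ε
L' $            $        output L' → ε
$               $        accept

The string is accepted.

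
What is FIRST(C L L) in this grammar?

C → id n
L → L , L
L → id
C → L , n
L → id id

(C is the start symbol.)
{ 'id' }

FIRST sets of the non-terminals involved (from the grammar, by fixed-point iteration):
  FIRST(C) = { 'id' }

To compute FIRST(C L L), process the symbols left to right:
Symbol C is a non-terminal. Add FIRST(C) \ {ε} = { 'id' }
C is not nullable (ε ∉ FIRST(C)), so stop here.
FIRST(C L L) = { 'id' }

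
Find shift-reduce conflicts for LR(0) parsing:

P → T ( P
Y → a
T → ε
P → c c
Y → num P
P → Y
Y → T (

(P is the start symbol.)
Augment with P' → P and build the canonical LR(0) collection (I0 = CLOSURE({[P' → . P]}), then GOTO on every symbol after a dot until no new states appear). It has 11 states:
  I0: { [P → . T ( P], [P → . Y], [P → . c c], [P' → . P], [T → .], [Y → . T (], [Y → . a], [Y → . num P] }  — shift, reduce
  I1: { [P' → P .] }  — accept
  I2: { [P → T . ( P], [Y → T . (] }  — shift
  I3: { [P → Y .] }  — reduce
  I4: { [Y → a .] }  — reduce
  I5: { [P → c . c] }  — shift
  I6: { [P → . T ( P], [P → . Y], [P → . c c], [T → .], [Y → . T (], [Y → . a], [Y → . num P], [Y → num . P] }  — shift, reduce
  I7: { [Y → num P .] }  — reduce
  I8: { [P → c c .] }  — reduce
  I9: { [P → . T ( P], [P → . Y], [P → . c c], [P → T ( . P], [T → .], [Y → . T (], [Y → . a], [Y → . num P], [Y → T ( .] }  — shift, 2 reduces
  I10: { [P → T ( P .] }  — reduce

I0 contains reduce item [T → .] and shift items [P → . c c], [Y → . a], [Y → . num P] — shift-reduce conflict.
I6 contains reduce item [T → .] and shift items [P → . c c], [Y → . a], [Y → . num P] — shift-reduce conflict.
I9 contains reduce items [T → .], [Y → T ( .] and shift items [P → . c c], [Y → . a], [Y → . num P] — shift-reduce conflict.

Answer: Yes — I0: [T → .] vs [P → . c c]; I6: [T → .] vs [P → . c c]; I9: [T → .] vs [P → . c c]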